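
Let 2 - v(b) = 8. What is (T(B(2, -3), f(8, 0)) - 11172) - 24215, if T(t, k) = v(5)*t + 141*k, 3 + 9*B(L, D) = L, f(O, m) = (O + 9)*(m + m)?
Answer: -106159/3 ≈ -35386.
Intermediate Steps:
v(b) = -6 (v(b) = 2 - 1*8 = 2 - 8 = -6)
f(O, m) = 2*m*(9 + O) (f(O, m) = (9 + O)*(2*m) = 2*m*(9 + O))
B(L, D) = -1/3 + L/9
T(t, k) = -6*t + 141*k
(T(B(2, -3), f(8, 0)) - 11172) - 24215 = ((-6*(-1/3 + (1/9)*2) + 141*(2*0*(9 + 8))) - 11172) - 24215 = ((-6*(-1/3 + 2/9) + 141*(2*0*17)) - 11172) - 24215 = ((-6*(-1/9) + 141*0) - 11172) - 24215 = ((2/3 + 0) - 11172) - 24215 = (2/3 - 11172) - 24215 = -33514/3 - 24215 = -106159/3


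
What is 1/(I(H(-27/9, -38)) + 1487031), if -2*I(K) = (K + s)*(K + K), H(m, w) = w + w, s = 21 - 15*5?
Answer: 1/1477151 ≈ 6.7698e-7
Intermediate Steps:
s = -54 (s = 21 - 75 = -54)
H(m, w) = 2*w
I(K) = -K*(-54 + K) (I(K) = -(K - 54)*(K + K)/2 = -(-54 + K)*2*K/2 = -K*(-54 + K))
1/(I(H(-27/9, -38)) + 1487031) = 1/((2*(-38))*(54 - 2*(-38)) + 1487031) = 1/(-76*(54 - 1*(-76)) + 1487031) = 1/(-76*(54 + 76) + 1487031) = 1/(-76*130 + 1487031) = 1/(-9880 + 1487031) = 1/1477151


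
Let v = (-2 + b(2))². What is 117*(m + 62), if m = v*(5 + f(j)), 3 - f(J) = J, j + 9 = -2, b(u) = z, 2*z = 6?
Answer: 9477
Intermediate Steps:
z = 3 (z = (½)*6 = 3)
b(u) = 3
j = -11 (j = -9 - 2 = -11)
v = 1 (v = (-2 + 3)² = 1² = 1)
f(J) = 3 - J
m = 19 (m = 1*(5 + (3 - 1*(-11))) = 1*(5 + (3 + 11)) = 1*(5 + 14) = 1*19 = 19)
117*(m + 62) = 117*(19 + 62) = 117*81 = 9477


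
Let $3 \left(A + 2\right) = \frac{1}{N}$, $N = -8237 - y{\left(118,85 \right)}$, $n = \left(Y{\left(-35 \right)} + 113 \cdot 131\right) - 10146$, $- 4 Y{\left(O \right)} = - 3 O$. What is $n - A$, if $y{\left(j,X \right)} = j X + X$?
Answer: $\frac{255060685}{55056} \approx 4632.8$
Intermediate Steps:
$Y{\left(O \right)} = \frac{3 O}{4}$ ($Y{\left(O \right)} = - \frac{\left(-3\right) O}{4} = \frac{3 O}{4}$)
$y{\left(j,X \right)} = X + X j$ ($y{\left(j,X \right)} = X j + X = X + X j$)
$n = \frac{18523}{4}$ ($n = \left(\frac{3}{4} \left(-35\right) + 113 \cdot 131\right) - 10146 = \left(- \frac{105}{4} + 14803\right) - 10146 = \frac{59107}{4} - 10146 = \frac{18523}{4} \approx 4630.8$)
$N = -18352$ ($N = -8237 - 85 \left(1 + 118\right) = -8237 - 85 \cdot 119 = -8237 - 10115 = -18352$)
$A = - \frac{110113}{55056}$ ($A = -2 + \frac{1}{3 \left(-18352\right)} = -2 + \frac{1}{3} \left(- \frac{1}{18352}\right) = -2 - \frac{1}{55056} = - \frac{110113}{55056} \approx -2.0$)
$n - A = \frac{18523}{4} - - \frac{110113}{55056} = \frac{18523}{4} + \frac{110113}{55056} = \frac{255060685}{55056}$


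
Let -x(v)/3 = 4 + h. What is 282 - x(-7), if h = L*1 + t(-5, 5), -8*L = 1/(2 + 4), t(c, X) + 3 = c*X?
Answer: 3359/16 ≈ 209.94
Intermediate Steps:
t(c, X) = -3 + X*c (t(c, X) = -3 + c*X = -3 + X*c)
L = -1/48 (L = -1/(8*(2 + 4)) = -⅛/6 = -⅛*⅙ = -1/48 ≈ -0.020833)
h = -1345/48 (h = -1/48*1 + (-3 + 5*(-5)) = -1/48 + (-3 - 25) = -1/48 - 28 = -1345/48 ≈ -28.021)
x(v) = 1153/16 (x(v) = -3*(4 - 1345/48) = -3*(-1153/48) = 1153/16)
282 - x(-7) = 282 - 1*1153/16 = 282 - 1153/16 = 3359/16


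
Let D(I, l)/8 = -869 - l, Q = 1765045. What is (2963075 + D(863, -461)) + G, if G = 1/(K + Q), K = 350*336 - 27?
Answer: 5572193465199/1882618 ≈ 2.9598e+6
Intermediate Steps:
D(I, l) = -6952 - 8*l (D(I, l) = 8*(-869 - l) = -6952 - 8*l)
K = 117573 (K = 117600 - 27 = 117573)
G = 1/1882618 (G = 1/(117573 + 1765045) = 1/1882618 ≈ 5.3117e-7)
(2963075 + D(863, -461)) + G = (2963075 + (-6952 - 8*(-461))) + 1/1882618 = (2963075 + (-6952 + 3688)) + 1/1882618 = (2963075 - 3264) + 1/1882618 = 2959811 + 1/1882618 = 5572193465199/1882618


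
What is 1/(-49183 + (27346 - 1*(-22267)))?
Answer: 1/430 ≈ 0.0023256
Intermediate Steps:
1/(-49183 + (27346 - 1*(-22267))) = 1/(-49183 + (27346 + 22267)) = 1/(-49183 + 49613) = 1/430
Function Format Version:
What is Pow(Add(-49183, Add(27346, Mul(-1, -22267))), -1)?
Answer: Rational(1, 430) ≈ 0.0023256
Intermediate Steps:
Pow(Add(-49183, Add(27346, Mul(-1, -22267))), -1) = Pow(Add(-49183, Add(27346, 22267)), -1) = Pow(Add(-49183, 49613), -1) = Pow(430, -1) = Rational(1, 430)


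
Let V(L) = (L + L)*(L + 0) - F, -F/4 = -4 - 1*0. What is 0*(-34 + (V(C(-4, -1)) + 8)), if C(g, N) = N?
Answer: 0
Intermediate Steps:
F = 16 (F = -4*(-4 - 1*0) = -4*(-4 + 0) = -4*(-4) = 16)
V(L) = -16 + 2*L² (V(L) = (L + L)*(L + 0) - 1*16 = (2*L)*L - 16 = 2*L² - 16 = -16 + 2*L²)
0*(-34 + (V(C(-4, -1)) + 8)) = 0*(-34 + ((-16 + 2*(-1)²) + 8)) = 0*(-34 + ((-16 + 2*1) + 8)) = 0*(-34 + ((-16 + 2) + 8)) = 0*(-34 + (-14 + 8)) = 0*(-34 - 6) = 0*(-40) = 0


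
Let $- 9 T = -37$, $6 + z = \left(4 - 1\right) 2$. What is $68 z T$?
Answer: $0$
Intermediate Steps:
$z = 0$ ($z = -6 + \left(4 - 1\right) 2 = -6 + 3 \cdot 2 = -6 + 6 = 0$)
$T = \frac{37}{9}$ ($T = \left(- \frac{1}{9}\right) \left(-37\right) = \frac{37}{9} \approx 4.1111$)
$68 z T = 68 \cdot 0 \cdot \frac{37}{9} = 0 \cdot \frac{37}{9} = 0$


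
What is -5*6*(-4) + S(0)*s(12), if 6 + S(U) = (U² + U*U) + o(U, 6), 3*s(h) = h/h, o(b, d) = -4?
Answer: 350/3 ≈ 116.67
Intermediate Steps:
s(h) = ⅓ (s(h) = (h/h)/3 = (⅓)*1 = ⅓)
S(U) = -10 + 2*U² (S(U) = -6 + ((U² + U*U) - 4) = -6 + ((U² + U²) - 4) = -6 + (2*U² - 4) = -6 + (-4 + 2*U²) = -10 + 2*U²)
-5*6*(-4) + S(0)*s(12) = -5*6*(-4) + (-10 + 2*0²)*(⅓) = -30*(-4) + (-10 + 2*0)*(⅓) = 120 + (-10 + 0)*(⅓) = 120 - 10*⅓ = 120 - 10/3 = 350/3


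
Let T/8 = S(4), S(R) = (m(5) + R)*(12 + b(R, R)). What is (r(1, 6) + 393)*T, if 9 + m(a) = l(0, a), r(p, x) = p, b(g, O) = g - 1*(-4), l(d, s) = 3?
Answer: -126080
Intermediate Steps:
b(g, O) = 4 + g (b(g, O) = g + 4 = 4 + g)
m(a) = -6 (m(a) = -9 + 3 = -6)
S(R) = (-6 + R)*(16 + R) (S(R) = (-6 + R)*(12 + (4 + R)) = (-6 + R)*(16 + R))
T = -320 (T = 8*(-96 + 4**2 + 10*4) = 8*(-96 + 16 + 40) = 8*(-40) = -320)
(r(1, 6) + 393)*T = (1 + 393)*(-320) = 394*(-320) = -126080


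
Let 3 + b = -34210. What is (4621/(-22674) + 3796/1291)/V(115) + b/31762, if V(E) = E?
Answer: -28156694106766/26730068703105 ≈ -1.0534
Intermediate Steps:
b = -34213 (b = -3 - 34210 = -34213)
(4621/(-22674) + 3796/1291)/V(115) + b/31762 = (4621/(-22674) + 3796/1291)/115 - 34213/31762 = (4621*(-1/22674) + 3796*(1/1291))*(1/115) - 34213*1/31762 = (-4621/22674 + 3796/1291)*(1/115) - 34213/31762 = (80104793/29272134)*(1/115) - 34213/31762 = 80104793/3366295410 - 34213/31762 = -28156694106766/26730068703105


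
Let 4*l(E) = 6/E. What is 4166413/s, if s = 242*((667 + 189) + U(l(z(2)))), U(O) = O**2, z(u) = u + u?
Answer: 133325216/6629953 ≈ 20.110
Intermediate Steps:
z(u) = 2*u
l(E) = 3/(2*E) (l(E) = (6/E)/4 = 3/(2*E))
s = 6629953/32 (s = 242*((667 + 189) + (3/(2*((2*2))))**2) = 242*(856 + ((3/2)/4)**2) = 242*(856 + ((3/2)*(1/4))**2) = 242*(856 + (3/8)**2) = 242*(856 + 9/64) = 242*(54793/64) = 6629953/32 ≈ 2.0719e+5)
4166413/s = 4166413/(6629953/32) = 4166413*(32/6629953) = 133325216/6629953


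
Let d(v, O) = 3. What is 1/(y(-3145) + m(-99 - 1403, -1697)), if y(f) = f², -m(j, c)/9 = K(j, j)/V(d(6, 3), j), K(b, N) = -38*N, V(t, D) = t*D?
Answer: 1/9891139 ≈ 1.0110e-7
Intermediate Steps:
V(t, D) = D*t
m(j, c) = 114 (m(j, c) = -9*(-38*j)/(j*3) = -9*(-38*j)/(3*j) = -9*(-38*j)*1/(3*j) = -9*(-38/3) = 114)
1/(y(-3145) + m(-99 - 1403, -1697)) = 1/((-3145)² + 114) = 1/(9891025 + 114) = 1/9891139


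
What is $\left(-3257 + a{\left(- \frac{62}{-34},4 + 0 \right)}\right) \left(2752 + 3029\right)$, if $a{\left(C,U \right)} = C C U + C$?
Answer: $- \frac{5416230462}{289} \approx -1.8741 \cdot 10^{7}$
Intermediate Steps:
$a{\left(C,U \right)} = C + U C^{2}$ ($a{\left(C,U \right)} = C^{2} U + C = U C^{2} + C = C + U C^{2}$)
$\left(-3257 + a{\left(- \frac{62}{-34},4 + 0 \right)}\right) \left(2752 + 3029\right) = \left(-3257 + - \frac{62}{-34} \left(1 + - \frac{62}{-34} \left(4 + 0\right)\right)\right) \left(2752 + 3029\right) = \left(-3257 + \left(-62\right) \left(- \frac{1}{34}\right) \left(1 + \left(-62\right) \left(- \frac{1}{34}\right) 4\right)\right) 5781 = \left(-3257 + \frac{31 \left(1 + \frac{31}{17} \cdot 4\right)}{17}\right) 5781 = \left(-3257 + \frac{31 \left(1 + \frac{124}{17}\right)}{17}\right) 5781 = \left(-3257 + \frac{31}{17} \cdot \frac{141}{17}\right) 5781 = \left(-3257 + \frac{4371}{289}\right) 5781 = \left(- \frac{936902}{289}\right) 5781 = - \frac{5416230462}{289}$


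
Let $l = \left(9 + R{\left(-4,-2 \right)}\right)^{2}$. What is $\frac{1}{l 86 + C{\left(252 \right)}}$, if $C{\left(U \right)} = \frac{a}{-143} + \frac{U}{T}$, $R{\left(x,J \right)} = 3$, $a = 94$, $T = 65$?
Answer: $\frac{715}{8856862} \approx 8.0728 \cdot 10^{-5}$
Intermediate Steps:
$l = 144$ ($l = \left(9 + 3\right)^{2} = 12^{2} = 144$)
$C{\left(U \right)} = - \frac{94}{143} + \frac{U}{65}$ ($C{\left(U \right)} = \frac{94}{-143} + \frac{U}{65} = 94 \left(- \frac{1}{143}\right) + U \frac{1}{65} = - \frac{94}{143} + \frac{U}{65}$)
$\frac{1}{l 86 + C{\left(252 \right)}} = \frac{1}{144 \cdot 86 + \left(- \frac{94}{143} + \frac{1}{65} \cdot 252\right)} = \frac{1}{12384 + \left(- \frac{94}{143} + \frac{252}{65}\right)} = \frac{1}{12384 + \frac{2302}{715}} = \frac{1}{\frac{8856862}{715}} = \frac{715}{8856862}$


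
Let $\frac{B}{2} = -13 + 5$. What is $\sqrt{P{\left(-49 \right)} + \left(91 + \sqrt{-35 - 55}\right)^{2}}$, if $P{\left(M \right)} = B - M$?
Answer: $\sqrt{8224 + 546 i \sqrt{10}} \approx 91.179 + 9.4682 i$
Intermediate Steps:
$B = -16$ ($B = 2 \left(-13 + 5\right) = 2 \left(-8\right) = -16$)
$P{\left(M \right)} = -16 - M$
$\sqrt{P{\left(-49 \right)} + \left(91 + \sqrt{-35 - 55}\right)^{2}} = \sqrt{\left(-16 - -49\right) + \left(91 + \sqrt{-35 - 55}\right)^{2}} = \sqrt{\left(-16 + 49\right) + \left(91 + \sqrt{-90}\right)^{2}} = \sqrt{33 + \left(91 + 3 i \sqrt{10}\right)^{2}}$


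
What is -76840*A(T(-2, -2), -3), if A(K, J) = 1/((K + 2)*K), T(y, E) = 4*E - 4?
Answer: -1921/3 ≈ -640.33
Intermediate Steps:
T(y, E) = -4 + 4*E
A(K, J) = 1/(K*(2 + K)) (A(K, J) = 1/((2 + K)*K) = 1/(K*(2 + K)))
-76840*A(T(-2, -2), -3) = -76840/((-4 + 4*(-2))*(2 + (-4 + 4*(-2)))) = -76840/((-4 - 8)*(2 + (-4 - 8))) = -76840/((-12)*(2 - 12)) = -(-19210)/(3*(-10)) = -(-19210)*(-1)/(3*10) = -76840*1/120 = -1921/3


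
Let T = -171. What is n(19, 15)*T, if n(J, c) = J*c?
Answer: -48735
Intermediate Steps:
n(19, 15)*T = (19*15)*(-171) = 285*(-171) = -48735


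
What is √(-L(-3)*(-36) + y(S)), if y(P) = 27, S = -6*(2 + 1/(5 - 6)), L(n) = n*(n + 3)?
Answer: 3*√3 ≈ 5.1962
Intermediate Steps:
L(n) = n*(3 + n)
S = -6 (S = -6*(2 + 1/(-1)) = -6*(2 - 1) = -6*1 = -6)
√(-L(-3)*(-36) + y(S)) = √(-(-3)*(3 - 3)*(-36) + 27) = √(-(-3)*0*(-36) + 27) = √(-1*0*(-36) + 27) = √(0*(-36) + 27) = √(0 + 27) = √27 = 3*√3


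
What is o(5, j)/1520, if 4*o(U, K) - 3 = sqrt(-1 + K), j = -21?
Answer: 3/6080 + I*sqrt(22)/6080 ≈ 0.00049342 + 0.00077145*I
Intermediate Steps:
o(U, K) = 3/4 + sqrt(-1 + K)/4
o(5, j)/1520 = (3/4 + sqrt(-1 - 21)/4)/1520 = (3/4 + sqrt(-22)/4)*(1/1520) = (3/4 + (I*sqrt(22))/4)*(1/1520) = (3/4 + I*sqrt(22)/4)*(1/1520) = 3/6080 + I*sqrt(22)/6080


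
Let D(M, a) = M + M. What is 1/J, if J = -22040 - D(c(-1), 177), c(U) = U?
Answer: -1/22038 ≈ -4.5376e-5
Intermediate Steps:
D(M, a) = 2*M
J = -22038 (J = -22040 - 2*(-1) = -22040 - 1*(-2) = -22040 + 2 = -22038)
1/J = 1/(-22038) = -1/22038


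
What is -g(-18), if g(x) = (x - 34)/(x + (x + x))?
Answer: -26/27 ≈ -0.96296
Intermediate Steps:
g(x) = (-34 + x)/(3*x) (g(x) = (-34 + x)/(x + 2*x) = (-34 + x)/((3*x)) = (-34 + x)*(1/(3*x)) = (-34 + x)/(3*x))
-g(-18) = -(-34 - 18)/(3*(-18)) = -(-1)*(-52)/(3*18) = -1*26/27 = -26/27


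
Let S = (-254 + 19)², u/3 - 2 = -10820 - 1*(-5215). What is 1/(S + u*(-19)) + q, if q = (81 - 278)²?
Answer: 14537696165/374596 ≈ 38809.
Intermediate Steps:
u = -16809 (u = 6 + 3*(-10820 - 1*(-5215)) = 6 + 3*(-10820 + 5215) = 6 + 3*(-5605) = 6 - 16815 = -16809)
S = 55225 (S = (-235)² = 55225)
q = 38809 (q = (-197)² = 38809)
1/(S + u*(-19)) + q = 1/(55225 - 16809*(-19)) + 38809 = 1/(55225 + 319371) + 38809 = 1/374596 + 38809 = 14537696165/374596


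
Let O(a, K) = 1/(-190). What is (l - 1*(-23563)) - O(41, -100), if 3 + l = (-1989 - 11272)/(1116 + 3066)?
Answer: 4679447348/198645 ≈ 23557.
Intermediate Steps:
O(a, K) = -1/190
l = -25807/4182 (l = -3 + (-1989 - 11272)/(1116 + 3066) = -3 - 13261/4182 = -25807/4182 ≈ -6.1710)
(l - 1*(-23563)) - O(41, -100) = (-25807/4182 - 1*(-23563)) - 1*(-1/190) = (-25807/4182 + 23563) + 1/190 = 98514659/4182 + 1/190 = 4679447348/198645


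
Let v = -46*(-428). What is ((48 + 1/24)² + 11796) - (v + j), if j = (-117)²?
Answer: -11101247/576 ≈ -19273.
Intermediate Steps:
j = 13689
v = 19688
((48 + 1/24)² + 11796) - (v + j) = ((48 + 1/24)² + 11796) - (19688 + 13689) = ((48 + 1/24)² + 11796) - 1*33377 = ((1153/24)² + 11796) - 33377 = (1329409/576 + 11796) - 33377 = 8123905/576 - 33377 = -11101247/576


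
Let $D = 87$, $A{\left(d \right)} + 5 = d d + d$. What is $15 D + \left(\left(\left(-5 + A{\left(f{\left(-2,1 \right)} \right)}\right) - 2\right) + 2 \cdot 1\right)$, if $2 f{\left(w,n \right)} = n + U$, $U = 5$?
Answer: $1307$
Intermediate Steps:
$f{\left(w,n \right)} = \frac{5}{2} + \frac{n}{2}$ ($f{\left(w,n \right)} = \frac{n + 5}{2} = \frac{5 + n}{2} = \frac{5}{2} + \frac{n}{2}$)
$A{\left(d \right)} = -5 + d + d^{2}$ ($A{\left(d \right)} = -5 + \left(d d + d\right) = -5 + \left(d^{2} + d\right) = -5 + \left(d + d^{2}\right) = -5 + d + d^{2}$)
$15 D + \left(\left(\left(-5 + A{\left(f{\left(-2,1 \right)} \right)}\right) - 2\right) + 2 \cdot 1\right) = 15 \cdot 87 + \left(\left(\left(-5 + \left(-5 + \left(\frac{5}{2} + \frac{1}{2} \cdot 1\right) + \left(\frac{5}{2} + \frac{1}{2} \cdot 1\right)^{2}\right)\right) - 2\right) + 2 \cdot 1\right) = 1305 + \left(\left(\left(-5 + \left(-5 + \left(\frac{5}{2} + \frac{1}{2}\right) + \left(\frac{5}{2} + \frac{1}{2}\right)^{2}\right)\right) - 2\right) + 2\right) = 1305 + \left(\left(\left(-5 + \left(-5 + 3 + 3^{2}\right)\right) - 2\right) + 2\right) = 1305 + \left(\left(\left(-5 + \left(-5 + 3 + 9\right)\right) - 2\right) + 2\right) = 1305 + \left(\left(\left(-5 + 7\right) - 2\right) + 2\right) = 1305 + \left(\left(2 - 2\right) + 2\right) = 1305 + \left(0 + 2\right) = 1305 + 2 = 1307$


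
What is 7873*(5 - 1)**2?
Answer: 125968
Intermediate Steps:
7873*(5 - 1)**2 = 7873*4**2 = 7873*16 = 125968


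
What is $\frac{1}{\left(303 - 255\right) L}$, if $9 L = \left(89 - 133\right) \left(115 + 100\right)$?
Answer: $- \frac{3}{151360} \approx -1.982 \cdot 10^{-5}$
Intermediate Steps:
$L = - \frac{9460}{9}$ ($L = \frac{\left(89 - 133\right) \left(115 + 100\right)}{9} = \frac{\left(-44\right) 215}{9} = \frac{1}{9} \left(-9460\right) = - \frac{9460}{9} \approx -1051.1$)
$\frac{1}{\left(303 - 255\right) L} = \frac{1}{\left(303 - 255\right) \left(- \frac{9460}{9}\right)} = \frac{1}{48 \left(- \frac{9460}{9}\right)} = \frac{1}{- \frac{151360}{3}} = - \frac{3}{151360}$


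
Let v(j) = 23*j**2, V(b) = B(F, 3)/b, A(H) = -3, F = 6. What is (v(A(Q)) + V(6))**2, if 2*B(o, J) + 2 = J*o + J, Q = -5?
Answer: 6265009/144 ≈ 43507.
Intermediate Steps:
B(o, J) = -1 + J/2 + J*o/2 (B(o, J) = -1 + (J*o + J)/2 = -1 + (J + J*o)/2 = -1 + (J/2 + J*o/2) = -1 + J/2 + J*o/2)
V(b) = 19/(2*b) (V(b) = (-1 + (1/2)*3 + (1/2)*3*6)/b = (-1 + 3/2 + 9)/b = 19/(2*b))
(v(A(Q)) + V(6))**2 = (23*(-3)**2 + (19/2)/6)**2 = (23*9 + (19/2)*(1/6))**2 = (207 + 19/12)**2 = (2503/12)**2 = 6265009/144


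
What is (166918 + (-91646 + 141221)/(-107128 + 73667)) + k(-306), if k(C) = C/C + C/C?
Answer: 5585260545/33461 ≈ 1.6692e+5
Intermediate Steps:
k(C) = 2 (k(C) = 1 + 1 = 2)
(166918 + (-91646 + 141221)/(-107128 + 73667)) + k(-306) = (166918 + (-91646 + 141221)/(-107128 + 73667)) + 2 = (166918 + 49575/(-33461)) + 2 = (166918 + 49575*(-1/33461)) + 2 = (166918 - 49575/33461) + 2 = 5585193623/33461 + 2 = 5585260545/33461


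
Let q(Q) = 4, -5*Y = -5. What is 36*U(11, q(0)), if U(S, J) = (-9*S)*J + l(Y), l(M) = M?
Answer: -14220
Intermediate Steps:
Y = 1 (Y = -1/5*(-5) = 1)
U(S, J) = 1 - 9*J*S (U(S, J) = (-9*S)*J + 1 = -9*J*S + 1 = 1 - 9*J*S)
36*U(11, q(0)) = 36*(1 - 9*4*11) = 36*(1 - 396) = 36*(-395) = -14220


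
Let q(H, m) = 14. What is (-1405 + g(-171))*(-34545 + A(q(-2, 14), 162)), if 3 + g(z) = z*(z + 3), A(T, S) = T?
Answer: -943386920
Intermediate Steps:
g(z) = -3 + z*(3 + z) (g(z) = -3 + z*(z + 3) = -3 + z*(3 + z))
(-1405 + g(-171))*(-34545 + A(q(-2, 14), 162)) = (-1405 + (-3 + (-171)² + 3*(-171)))*(-34545 + 14) = (-1405 + (-3 + 29241 - 513))*(-34531) = (-1405 + 28725)*(-34531) = 27320*(-34531) = -943386920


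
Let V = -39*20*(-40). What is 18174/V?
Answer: 233/400 ≈ 0.58250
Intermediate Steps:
V = 31200 (V = -780*(-40) = 31200)
18174/V = 18174/31200 = 18174*(1/31200) = 233/400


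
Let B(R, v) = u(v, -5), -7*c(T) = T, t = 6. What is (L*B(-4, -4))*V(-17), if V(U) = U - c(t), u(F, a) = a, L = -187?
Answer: -105655/7 ≈ -15094.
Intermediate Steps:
c(T) = -T/7
V(U) = 6/7 + U (V(U) = U - (-1)*6/7 = U - 1*(-6/7) = U + 6/7 = 6/7 + U)
B(R, v) = -5
(L*B(-4, -4))*V(-17) = (-187*(-5))*(6/7 - 17) = 935*(-113/7) = -105655/7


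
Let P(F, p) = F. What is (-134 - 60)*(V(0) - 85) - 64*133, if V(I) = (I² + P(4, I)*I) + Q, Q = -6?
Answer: 9142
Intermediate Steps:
V(I) = -6 + I² + 4*I (V(I) = (I² + 4*I) - 6 = -6 + I² + 4*I)
(-134 - 60)*(V(0) - 85) - 64*133 = (-134 - 60)*((-6 + 0² + 4*0) - 85) - 64*133 = -194*((-6 + 0 + 0) - 85) - 8512 = -194*(-6 - 85) - 8512 = -194*(-91) - 8512 = 17654 - 8512 = 9142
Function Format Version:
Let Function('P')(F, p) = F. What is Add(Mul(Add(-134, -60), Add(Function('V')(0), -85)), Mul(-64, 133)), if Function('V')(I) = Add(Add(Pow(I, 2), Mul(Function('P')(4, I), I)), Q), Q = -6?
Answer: 9142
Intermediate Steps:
Function('V')(I) = Add(-6, Pow(I, 2), Mul(4, I)) (Function('V')(I) = Add(Add(Pow(I, 2), Mul(4, I)), -6) = Add(-6, Pow(I, 2), Mul(4, I)))
Add(Mul(Add(-134, -60), Add(Function('V')(0), -85)), Mul(-64, 133)) = Add(Mul(Add(-134, -60), Add(Add(-6, Pow(0, 2), Mul(4, 0)), -85)), Mul(-64, 133)) = Add(Mul(-194, Add(Add(-6, 0, 0), -85)), -8512) = Add(Mul(-194, Add(-6, -85)), -8512) = Add(Mul(-194, -91), -8512) = Add(17654, -8512) = 9142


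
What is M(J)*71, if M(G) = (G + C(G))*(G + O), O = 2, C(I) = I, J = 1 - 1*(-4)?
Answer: 4970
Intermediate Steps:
J = 5 (J = 1 + 4 = 5)
M(G) = 2*G*(2 + G) (M(G) = (G + G)*(G + 2) = (2*G)*(2 + G) = 2*G*(2 + G))
M(J)*71 = (2*5*(2 + 5))*71 = (2*5*7)*71 = 70*71 = 4970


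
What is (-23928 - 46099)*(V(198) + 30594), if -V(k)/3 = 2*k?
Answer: -2059213962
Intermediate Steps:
V(k) = -6*k
(-23928 - 46099)*(V(198) + 30594) = (-23928 - 46099)*(-6*198 + 30594) = -70027*(-1188 + 30594) = -70027*29406 = -2059213962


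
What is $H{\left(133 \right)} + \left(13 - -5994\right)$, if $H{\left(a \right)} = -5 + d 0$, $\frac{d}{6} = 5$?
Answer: $6002$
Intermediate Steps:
$d = 30$ ($d = 6 \cdot 5 = 30$)
$H{\left(a \right)} = -5$ ($H{\left(a \right)} = -5 + 30 \cdot 0 = -5 + 0 = -5$)
$H{\left(133 \right)} + \left(13 - -5994\right) = -5 + \left(13 - -5994\right) = -5 + \left(13 + 5994\right) = -5 + 6007 = 6002$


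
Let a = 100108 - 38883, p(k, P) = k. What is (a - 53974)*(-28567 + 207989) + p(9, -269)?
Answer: 1300988931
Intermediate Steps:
a = 61225
(a - 53974)*(-28567 + 207989) + p(9, -269) = (61225 - 53974)*(-28567 + 207989) + 9 = 7251*179422 + 9 = 1300988922 + 9 = 1300988931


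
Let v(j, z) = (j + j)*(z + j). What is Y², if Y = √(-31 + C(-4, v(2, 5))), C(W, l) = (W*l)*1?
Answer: -143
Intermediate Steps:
v(j, z) = 2*j*(j + z) (v(j, z) = (2*j)*(j + z) = 2*j*(j + z))
C(W, l) = W*l
Y = I*√143 (Y = √(-31 - 8*2*(2 + 5)) = √(-31 - 8*2*7) = √(-31 - 4*28) = √(-31 - 112) = √(-143) = I*√143 ≈ 11.958*I)
Y² = (I*√143)² = -143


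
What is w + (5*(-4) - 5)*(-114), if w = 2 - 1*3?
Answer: 2849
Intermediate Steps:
w = -1 (w = 2 - 3 = -1)
w + (5*(-4) - 5)*(-114) = -1 + (5*(-4) - 5)*(-114) = -1 + (-20 - 5)*(-114) = -1 - 25*(-114) = -1 + 2850 = 2849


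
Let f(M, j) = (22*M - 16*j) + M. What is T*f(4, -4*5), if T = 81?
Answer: 33372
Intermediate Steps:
f(M, j) = -16*j + 23*M (f(M, j) = (-16*j + 22*M) + M = -16*j + 23*M)
T*f(4, -4*5) = 81*(-(-64)*5 + 23*4) = 81*(-16*(-20) + 92) = 81*(320 + 92) = 81*412 = 33372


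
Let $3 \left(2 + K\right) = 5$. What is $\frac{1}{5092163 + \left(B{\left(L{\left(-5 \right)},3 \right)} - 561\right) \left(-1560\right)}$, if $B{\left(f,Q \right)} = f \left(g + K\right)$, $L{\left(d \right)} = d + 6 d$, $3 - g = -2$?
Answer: $\frac{1}{6222123} \approx 1.6072 \cdot 10^{-7}$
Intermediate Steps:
$g = 5$ ($g = 3 - -2 = 3 + 2 = 5$)
$K = - \frac{1}{3}$ ($K = -2 + \frac{1}{3} \cdot 5 = -2 + \frac{5}{3} = - \frac{1}{3} \approx -0.33333$)
$L{\left(d \right)} = 7 d$
$B{\left(f,Q \right)} = \frac{14 f}{3}$ ($B{\left(f,Q \right)} = f \left(5 - \frac{1}{3}\right) = f \frac{14}{3} = \frac{14 f}{3}$)
$\frac{1}{5092163 + \left(B{\left(L{\left(-5 \right)},3 \right)} - 561\right) \left(-1560\right)} = \frac{1}{5092163 + \left(\frac{14 \cdot 7 \left(-5\right)}{3} - 561\right) \left(-1560\right)} = \frac{1}{5092163 + \left(\frac{14}{3} \left(-35\right) - 561\right) \left(-1560\right)} = \frac{1}{5092163 + \left(- \frac{490}{3} - 561\right) \left(-1560\right)} = \frac{1}{5092163 - -1129960} = \frac{1}{5092163 + 1129960} = \frac{1}{6222123}$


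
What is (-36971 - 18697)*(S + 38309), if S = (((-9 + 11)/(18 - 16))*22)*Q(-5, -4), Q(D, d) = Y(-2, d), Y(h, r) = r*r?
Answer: -2152180548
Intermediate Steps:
Y(h, r) = r²
Q(D, d) = d²
S = 352 (S = (((-9 + 11)/(18 - 16))*22)*(-4)² = ((2/2)*22)*16 = ((2*(½))*22)*16 = (1*22)*16 = 22*16 = 352)
(-36971 - 18697)*(S + 38309) = (-36971 - 18697)*(352 + 38309) = -55668*38661 = -2152180548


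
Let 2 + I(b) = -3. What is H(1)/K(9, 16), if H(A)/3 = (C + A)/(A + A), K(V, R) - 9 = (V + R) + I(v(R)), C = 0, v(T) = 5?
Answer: 3/58 ≈ 0.051724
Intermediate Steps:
I(b) = -5 (I(b) = -2 - 3 = -5)
K(V, R) = 4 + R + V (K(V, R) = 9 + ((V + R) - 5) = 9 + ((R + V) - 5) = 9 + (-5 + R + V) = 4 + R + V)
H(A) = 3/2 (H(A) = 3*((0 + A)/(A + A)) = 3*(A/((2*A))) = 3*(A*(1/(2*A))) = 3*(½) = 3/2)
H(1)/K(9, 16) = 3/(2*(4 + 16 + 9)) = (3/2)/29 = (3/2)*(1/29) = 3/58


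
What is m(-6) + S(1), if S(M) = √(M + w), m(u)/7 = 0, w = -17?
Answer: 4*I ≈ 4.0*I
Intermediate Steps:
m(u) = 0 (m(u) = 7*0 = 0)
S(M) = √(-17 + M) (S(M) = √(M - 17) = √(-17 + M))
m(-6) + S(1) = 0 + √(-17 + 1) = 0 + √(-16) = 0 + 4*I = 4*I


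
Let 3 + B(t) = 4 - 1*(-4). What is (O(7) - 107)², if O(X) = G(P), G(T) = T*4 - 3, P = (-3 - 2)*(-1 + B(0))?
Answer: 36100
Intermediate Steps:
B(t) = 5 (B(t) = -3 + (4 - 1*(-4)) = -3 + (4 + 4) = -3 + 8 = 5)
P = -20 (P = (-3 - 2)*(-1 + 5) = -5*4 = -20)
G(T) = -3 + 4*T (G(T) = 4*T - 3 = -3 + 4*T)
O(X) = -83 (O(X) = -3 + 4*(-20) = -3 - 80 = -83)
(O(7) - 107)² = (-83 - 107)² = (-190)² = 36100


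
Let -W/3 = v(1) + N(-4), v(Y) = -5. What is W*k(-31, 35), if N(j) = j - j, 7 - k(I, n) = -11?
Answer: 270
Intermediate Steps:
k(I, n) = 18 (k(I, n) = 7 - 1*(-11) = 7 + 11 = 18)
N(j) = 0
W = 15 (W = -3*(-5 + 0) = -3*(-5) = 15)
W*k(-31, 35) = 15*18 = 270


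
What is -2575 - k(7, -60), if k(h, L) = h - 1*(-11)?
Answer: -2593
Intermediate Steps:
k(h, L) = 11 + h (k(h, L) = h + 11 = 11 + h)
-2575 - k(7, -60) = -2575 - (11 + 7) = -2575 - 1*18 = -2575 - 18 = -2593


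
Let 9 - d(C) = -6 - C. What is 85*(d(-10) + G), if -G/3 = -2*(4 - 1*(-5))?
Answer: 5015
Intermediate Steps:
d(C) = 15 + C (d(C) = 9 - (-6 - C) = 9 + (6 + C) = 15 + C)
G = 54 (G = -(-6)*(4 - 1*(-5)) = -(-6)*(4 + 5) = -(-6)*9 = -3*(-18) = 54)
85*(d(-10) + G) = 85*((15 - 10) + 54) = 85*(5 + 54) = 85*59 = 5015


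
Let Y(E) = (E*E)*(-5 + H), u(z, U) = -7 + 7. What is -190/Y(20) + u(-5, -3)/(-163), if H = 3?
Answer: 19/80 ≈ 0.23750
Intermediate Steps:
u(z, U) = 0
Y(E) = -2*E**2 (Y(E) = (E*E)*(-5 + 3) = E**2*(-2) = -2*E**2)
-190/Y(20) + u(-5, -3)/(-163) = -190/((-2*20**2)) + 0/(-163) = -190/((-2*400)) + 0*(-1/163) = -190/(-800) + 0 = -190*(-1/800) + 0 = 19/80 + 0 = 19/80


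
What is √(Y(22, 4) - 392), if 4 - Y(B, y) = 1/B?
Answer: I*√187814/22 ≈ 19.699*I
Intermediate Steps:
Y(B, y) = 4 - 1/B
√(Y(22, 4) - 392) = √((4 - 1/22) - 392) = √(87/22 - 392) = √(-8537/22) = I*√187814/22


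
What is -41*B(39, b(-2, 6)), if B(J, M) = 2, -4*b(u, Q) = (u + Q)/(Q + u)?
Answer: -82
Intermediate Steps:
b(u, Q) = -1/4 (b(u, Q) = -(u + Q)/(4*(Q + u)) = -(Q + u)/(4*(Q + u)) = -1/4*1 = -1/4)
-41*B(39, b(-2, 6)) = -41*2 = -82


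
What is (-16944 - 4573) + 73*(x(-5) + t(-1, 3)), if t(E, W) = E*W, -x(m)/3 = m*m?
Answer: -27211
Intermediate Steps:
x(m) = -3*m**2 (x(m) = -3*m*m = -3*m**2)
(-16944 - 4573) + 73*(x(-5) + t(-1, 3)) = (-16944 - 4573) + 73*(-3*(-5)**2 - 1*3) = -21517 + 73*(-3*25 - 3) = -21517 + 73*(-75 - 3) = -21517 + 73*(-78) = -21517 - 5694 = -27211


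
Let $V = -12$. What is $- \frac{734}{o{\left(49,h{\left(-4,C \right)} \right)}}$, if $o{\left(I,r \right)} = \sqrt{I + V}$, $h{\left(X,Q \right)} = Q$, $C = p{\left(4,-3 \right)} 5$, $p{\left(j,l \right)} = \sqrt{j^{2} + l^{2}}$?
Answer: $- \frac{734 \sqrt{37}}{37} \approx -120.67$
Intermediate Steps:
$C = 25$ ($C = \sqrt{4^{2} + \left(-3\right)^{2}} \cdot 5 = \sqrt{16 + 9} \cdot 5 = \sqrt{25} \cdot 5 = 5 \cdot 5 = 25$)
$o{\left(I,r \right)} = \sqrt{-12 + I}$ ($o{\left(I,r \right)} = \sqrt{I - 12} = \sqrt{-12 + I}$)
$- \frac{734}{o{\left(49,h{\left(-4,C \right)} \right)}} = - \frac{734}{\sqrt{-12 + 49}} = - \frac{734}{\sqrt{37}} = - 734 \frac{\sqrt{37}}{37} = - \frac{734 \sqrt{37}}{37}$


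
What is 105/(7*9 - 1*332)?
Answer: -105/269 ≈ -0.39033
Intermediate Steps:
105/(7*9 - 1*332) = 105/(63 - 332) = 105/(-269) = 105*(-1/269) = -105/269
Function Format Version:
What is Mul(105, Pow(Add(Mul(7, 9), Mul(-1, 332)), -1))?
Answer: Rational(-105, 269) ≈ -0.39033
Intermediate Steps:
Mul(105, Pow(Add(Mul(7, 9), Mul(-1, 332)), -1)) = Mul(105, Pow(Add(63, -332), -1)) = Mul(105, Pow(-269, -1)) = Mul(105, Rational(-1, 269)) = Rational(-105, 269)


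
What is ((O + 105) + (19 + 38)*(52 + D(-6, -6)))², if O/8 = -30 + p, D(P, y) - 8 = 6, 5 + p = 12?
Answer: 13564489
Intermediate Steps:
p = 7 (p = -5 + 12 = 7)
D(P, y) = 14 (D(P, y) = 8 + 6 = 14)
O = -184 (O = 8*(-30 + 7) = 8*(-23) = -184)
((O + 105) + (19 + 38)*(52 + D(-6, -6)))² = ((-184 + 105) + (19 + 38)*(52 + 14))² = (-79 + 57*66)² = (-79 + 3762)² = 3683² = 13564489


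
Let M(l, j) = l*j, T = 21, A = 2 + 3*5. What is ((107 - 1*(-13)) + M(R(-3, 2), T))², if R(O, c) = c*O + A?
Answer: 123201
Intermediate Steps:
A = 17 (A = 2 + 15 = 17)
R(O, c) = 17 + O*c (R(O, c) = c*O + 17 = O*c + 17 = 17 + O*c)
M(l, j) = j*l
((107 - 1*(-13)) + M(R(-3, 2), T))² = ((107 - 1*(-13)) + 21*(17 - 3*2))² = ((107 + 13) + 21*(17 - 6))² = (120 + 21*11)² = (120 + 231)² = 351² = 123201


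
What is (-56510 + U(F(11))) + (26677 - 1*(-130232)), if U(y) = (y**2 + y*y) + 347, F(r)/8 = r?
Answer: 116234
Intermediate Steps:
F(r) = 8*r
U(y) = 347 + 2*y**2 (U(y) = (y**2 + y**2) + 347 = 2*y**2 + 347 = 347 + 2*y**2)
(-56510 + U(F(11))) + (26677 - 1*(-130232)) = (-56510 + (347 + 2*(8*11)**2)) + (26677 - 1*(-130232)) = (-56510 + (347 + 2*88**2)) + (26677 + 130232) = (-56510 + (347 + 2*7744)) + 156909 = (-56510 + (347 + 15488)) + 156909 = (-56510 + 15835) + 156909 = -40675 + 156909 = 116234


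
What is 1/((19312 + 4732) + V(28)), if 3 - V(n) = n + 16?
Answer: 1/24003 ≈ 4.1661e-5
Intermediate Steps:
V(n) = -13 - n (V(n) = 3 - (n + 16) = 3 - (16 + n) = 3 + (-16 - n) = -13 - n)
1/((19312 + 4732) + V(28)) = 1/((19312 + 4732) + (-13 - 1*28)) = 1/(24044 + (-13 - 28)) = 1/(24044 - 41) = 1/24003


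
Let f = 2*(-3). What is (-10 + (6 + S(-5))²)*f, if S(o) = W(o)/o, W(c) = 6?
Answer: -1956/25 ≈ -78.240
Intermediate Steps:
f = -6
S(o) = 6/o
(-10 + (6 + S(-5))²)*f = (-10 + (6 + 6/(-5))²)*(-6) = (-10 + (6 + 6*(-⅕))²)*(-6) = (-10 + (6 - 6/5)²)*(-6) = (-10 + (24/5)²)*(-6) = (-10 + 576/25)*(-6) = (326/25)*(-6) = -1956/25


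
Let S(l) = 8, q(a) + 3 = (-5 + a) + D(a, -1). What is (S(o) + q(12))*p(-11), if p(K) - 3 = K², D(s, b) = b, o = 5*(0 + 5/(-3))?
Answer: 1364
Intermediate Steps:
o = -25/3 (o = 5*(0 + 5*(-⅓)) = 5*(0 - 5/3) = 5*(-5/3) = -25/3 ≈ -8.3333)
q(a) = -9 + a (q(a) = -3 + ((-5 + a) - 1) = -3 + (-6 + a) = -9 + a)
p(K) = 3 + K²
(S(o) + q(12))*p(-11) = (8 + (-9 + 12))*(3 + (-11)²) = (8 + 3)*(3 + 121) = 11*124 = 1364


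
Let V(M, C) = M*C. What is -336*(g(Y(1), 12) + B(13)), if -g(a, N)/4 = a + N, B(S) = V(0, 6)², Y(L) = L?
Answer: 17472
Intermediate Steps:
V(M, C) = C*M
B(S) = 0 (B(S) = (6*0)² = 0² = 0)
g(a, N) = -4*N - 4*a (g(a, N) = -4*(a + N) = -4*(N + a) = -4*N - 4*a)
-336*(g(Y(1), 12) + B(13)) = -336*((-4*12 - 4*1) + 0) = -336*((-48 - 4) + 0) = -336*(-52 + 0) = -336*(-52) = 17472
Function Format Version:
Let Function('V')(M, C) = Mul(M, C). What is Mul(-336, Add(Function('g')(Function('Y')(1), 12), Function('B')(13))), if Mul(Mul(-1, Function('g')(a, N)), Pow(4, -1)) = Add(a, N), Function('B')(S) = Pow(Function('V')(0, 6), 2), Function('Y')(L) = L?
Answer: 17472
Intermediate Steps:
Function('V')(M, C) = Mul(C, M)
Function('B')(S) = 0 (Function('B')(S) = Pow(Mul(6, 0), 2) = Pow(0, 2) = 0)
Function('g')(a, N) = Add(Mul(-4, N), Mul(-4, a)) (Function('g')(a, N) = Mul(-4, Add(a, N)) = Mul(-4, Add(N, a)) = Add(Mul(-4, N), Mul(-4, a)))
Mul(-336, Add(Function('g')(Function('Y')(1), 12), Function('B')(13))) = Mul(-336, Add(Add(Mul(-4, 12), Mul(-4, 1)), 0)) = Mul(-336, Add(Add(-48, -4), 0)) = Mul(-336, Add(-52, 0)) = Mul(-336, -52) = 17472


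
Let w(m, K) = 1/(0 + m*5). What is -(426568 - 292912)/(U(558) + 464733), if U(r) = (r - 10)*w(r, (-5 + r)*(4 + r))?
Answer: -186450120/648302809 ≈ -0.28760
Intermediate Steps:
w(m, K) = 1/(5*m) (w(m, K) = 1/(0 + 5*m) = 1/(5*m))
U(r) = (-10 + r)/(5*r) (U(r) = (r - 10)*(1/(5*r)) = (-10 + r)*(1/(5*r)) = (-10 + r)/(5*r))
-(426568 - 292912)/(U(558) + 464733) = -(426568 - 292912)/((1/5)*(-10 + 558)/558 + 464733) = -133656/((1/5)*(1/558)*548 + 464733) = -133656/(274/1395 + 464733) = -133656/648302809/1395 = -133656*1395/648302809 = -1*186450120/648302809 = -186450120/648302809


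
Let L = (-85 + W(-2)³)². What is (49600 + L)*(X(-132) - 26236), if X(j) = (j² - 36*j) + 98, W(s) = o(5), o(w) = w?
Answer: -202854400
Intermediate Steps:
W(s) = 5
X(j) = 98 + j² - 36*j
L = 1600 (L = (-85 + 5³)² = (-85 + 125)² = 40² = 1600)
(49600 + L)*(X(-132) - 26236) = (49600 + 1600)*((98 + (-132)² - 36*(-132)) - 26236) = 51200*((98 + 17424 + 4752) - 26236) = 51200*(22274 - 26236) = 51200*(-3962) = -202854400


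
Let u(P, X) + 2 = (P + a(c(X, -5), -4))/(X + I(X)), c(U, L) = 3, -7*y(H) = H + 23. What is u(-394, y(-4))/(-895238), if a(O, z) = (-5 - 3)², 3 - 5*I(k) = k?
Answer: -104/447619 ≈ -0.00023234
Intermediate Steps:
y(H) = -23/7 - H/7 (y(H) = -(H + 23)/7 = -(23 + H)/7 = -23/7 - H/7)
I(k) = ⅗ - k/5
a(O, z) = 64 (a(O, z) = (-8)² = 64)
u(P, X) = -2 + (64 + P)/(⅗ + 4*X/5) (u(P, X) = -2 + (P + 64)/(X + (⅗ - X/5)) = -2 + (64 + P)/(⅗ + 4*X/5))
u(-394, y(-4))/(-895238) = ((314 - 8*(-23/7 - ⅐*(-4)) + 5*(-394))/(3 + 4*(-23/7 - ⅐*(-4))))/(-895238) = ((314 - 8*(-23/7 + 4/7) - 1970)/(3 + 4*(-23/7 + 4/7)))*(-1/895238) = ((314 - 8*(-19/7) - 1970)/(3 + 4*(-19/7)))*(-1/895238) = ((314 + 152/7 - 1970)/(3 - 76/7))*(-1/895238) = (-11440/7/(-55/7))*(-1/895238) = -7/55*(-11440/7)*(-1/895238) = 208*(-1/895238) = -104/447619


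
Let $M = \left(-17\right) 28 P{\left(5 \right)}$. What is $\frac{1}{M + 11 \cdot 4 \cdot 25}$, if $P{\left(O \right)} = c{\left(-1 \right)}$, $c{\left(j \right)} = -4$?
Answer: $\frac{1}{3004} \approx 0.00033289$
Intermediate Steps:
$P{\left(O \right)} = -4$
$M = 1904$ ($M = \left(-17\right) 28 \left(-4\right) = \left(-476\right) \left(-4\right) = 1904$)
$\frac{1}{M + 11 \cdot 4 \cdot 25} = \frac{1}{1904 + 11 \cdot 4 \cdot 25} = \frac{1}{1904 + 44 \cdot 25} = \frac{1}{1904 + 1100} = \frac{1}{3004}$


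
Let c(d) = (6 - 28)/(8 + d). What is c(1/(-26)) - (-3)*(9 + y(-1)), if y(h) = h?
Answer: 4396/207 ≈ 21.237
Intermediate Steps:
c(d) = -22/(8 + d)
c(1/(-26)) - (-3)*(9 + y(-1)) = -22/(8 + 1/(-26)) - (-3)*(9 - 1) = -22/(8 - 1/26) - (-3)*8 = -22/207/26 - 1*(-24) = -22*26/207 + 24 = -572/207 + 24 = 4396/207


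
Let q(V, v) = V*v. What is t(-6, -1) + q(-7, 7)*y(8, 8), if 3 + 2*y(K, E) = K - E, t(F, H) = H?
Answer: 145/2 ≈ 72.500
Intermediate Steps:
y(K, E) = -3/2 + K/2 - E/2 (y(K, E) = -3/2 + (K - E)/2 = -3/2 + (K/2 - E/2) = -3/2 + K/2 - E/2)
t(-6, -1) + q(-7, 7)*y(8, 8) = -1 + (-7*7)*(-3/2 + (½)*8 - ½*8) = -1 - 49*(-3/2 + 4 - 4) = -1 - 49*(-3/2) = -1 + 147/2 = 145/2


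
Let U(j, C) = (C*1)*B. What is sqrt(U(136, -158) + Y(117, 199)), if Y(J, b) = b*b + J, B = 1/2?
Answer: sqrt(39639) ≈ 199.10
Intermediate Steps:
B = 1/2 (B = 1*(1/2) = 1/2 ≈ 0.50000)
U(j, C) = C/2 (U(j, C) = (C*1)*(1/2) = C*(1/2) = C/2)
Y(J, b) = J + b**2 (Y(J, b) = b**2 + J = J + b**2)
sqrt(U(136, -158) + Y(117, 199)) = sqrt((1/2)*(-158) + (117 + 199**2)) = sqrt(-79 + (117 + 39601)) = sqrt(-79 + 39718) = sqrt(39639)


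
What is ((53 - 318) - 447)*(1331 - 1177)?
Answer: -109648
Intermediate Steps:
((53 - 318) - 447)*(1331 - 1177) = (-265 - 447)*154 = -712*154 = -109648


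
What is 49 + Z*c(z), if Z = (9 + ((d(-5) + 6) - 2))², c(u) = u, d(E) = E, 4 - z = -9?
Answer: 881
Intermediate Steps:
z = 13 (z = 4 - 1*(-9) = 4 + 9 = 13)
Z = 64 (Z = (9 + ((-5 + 6) - 2))² = (9 + (1 - 2))² = (9 - 1)² = 8² = 64)
49 + Z*c(z) = 49 + 64*13 = 49 + 832 = 881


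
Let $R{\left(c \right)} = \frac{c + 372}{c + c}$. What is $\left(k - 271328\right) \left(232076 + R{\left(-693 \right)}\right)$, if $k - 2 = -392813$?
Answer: $- \frac{10172637841063}{66} \approx -1.5413 \cdot 10^{11}$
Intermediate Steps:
$k = -392811$ ($k = 2 - 392813 = -392811$)
$R{\left(c \right)} = \frac{372 + c}{2 c}$
$\left(k - 271328\right) \left(232076 + R{\left(-693 \right)}\right) = \left(-392811 - 271328\right) \left(232076 + \frac{372 - 693}{2 \left(-693\right)}\right) = - 664139 \left(232076 + \frac{1}{2} \left(- \frac{1}{693}\right) \left(-321\right)\right) = - 664139 \left(232076 + \frac{107}{462}\right) = \left(-664139\right) \frac{107219219}{462} = - \frac{10172637841063}{66}$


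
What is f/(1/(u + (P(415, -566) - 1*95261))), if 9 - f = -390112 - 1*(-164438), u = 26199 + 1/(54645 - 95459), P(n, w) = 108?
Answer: -635137084409431/40814 ≈ -1.5562e+10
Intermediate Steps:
u = 1069285985/40814 (u = 26199 + 1/(-40814) = 26199 - 1/40814 = 1069285985/40814 ≈ 26199.)
f = 225683 (f = 9 - (-390112 - 1*(-164438)) = 9 - (-390112 + 164438) = 9 - 1*(-225674) = 9 + 225674 = 225683)
f/(1/(u + (P(415, -566) - 1*95261))) = 225683/(1/(1069285985/40814 + (108 - 1*95261))) = 225683/(1/(1069285985/40814 + (108 - 95261))) = 225683/(1/(1069285985/40814 - 95153)) = 225683/(1/(-2814288557/40814)) = 225683/(-40814/2814288557) = 225683*(-2814288557/40814) = -635137084409431/40814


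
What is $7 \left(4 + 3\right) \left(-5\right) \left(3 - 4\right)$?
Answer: $245$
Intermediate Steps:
$7 \left(4 + 3\right) \left(-5\right) \left(3 - 4\right) = 7 \cdot 7 \left(-5\right) \left(-1\right) = 7 \left(-35\right) \left(-1\right) = \left(-245\right) \left(-1\right) = 245$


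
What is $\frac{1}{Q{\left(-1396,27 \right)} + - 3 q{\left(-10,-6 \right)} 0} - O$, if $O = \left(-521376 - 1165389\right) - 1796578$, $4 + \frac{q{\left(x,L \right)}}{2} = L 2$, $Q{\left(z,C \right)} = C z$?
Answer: $\frac{131294164355}{37692} \approx 3.4833 \cdot 10^{6}$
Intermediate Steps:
$q{\left(x,L \right)} = -8 + 4 L$ ($q{\left(x,L \right)} = -8 + 2 L 2 = -8 + 2 \cdot 2 L = -8 + 4 L$)
$O = -3483343$ ($O = -1686765 - 1796578 = -3483343$)
$\frac{1}{Q{\left(-1396,27 \right)} + - 3 q{\left(-10,-6 \right)} 0} - O = \frac{1}{27 \left(-1396\right) + - 3 \left(-8 + 4 \left(-6\right)\right) 0} - -3483343 = \frac{1}{-37692 + - 3 \left(-8 - 24\right) 0} + 3483343 = \frac{1}{-37692 + \left(-3\right) \left(-32\right) 0} + 3483343 = \frac{1}{-37692 + 96 \cdot 0} + 3483343 = \frac{1}{-37692 + 0} + 3483343 = \frac{1}{-37692} + 3483343 = - \frac{1}{37692} + 3483343 = \frac{131294164355}{37692}$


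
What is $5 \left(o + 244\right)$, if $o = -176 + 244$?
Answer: $1560$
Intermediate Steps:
$o = 68$
$5 \left(o + 244\right) = 5 \left(68 + 244\right) = 5 \cdot 312 = 1560$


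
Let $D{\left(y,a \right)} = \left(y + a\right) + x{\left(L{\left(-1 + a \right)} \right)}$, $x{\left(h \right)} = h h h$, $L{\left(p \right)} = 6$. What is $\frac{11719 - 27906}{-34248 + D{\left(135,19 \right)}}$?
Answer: $\frac{16187}{33878} \approx 0.4778$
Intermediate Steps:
$x{\left(h \right)} = h^{3}$ ($x{\left(h \right)} = h^{2} h = h^{3}$)
$D{\left(y,a \right)} = 216 + a + y$ ($D{\left(y,a \right)} = \left(y + a\right) + 6^{3} = \left(a + y\right) + 216 = 216 + a + y$)
$\frac{11719 - 27906}{-34248 + D{\left(135,19 \right)}} = \frac{11719 - 27906}{-34248 + \left(216 + 19 + 135\right)} = - \frac{16187}{-34248 + 370} = - \frac{16187}{-33878} = \left(-16187\right) \left(- \frac{1}{33878}\right) = \frac{16187}{33878}$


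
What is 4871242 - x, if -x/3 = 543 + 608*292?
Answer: 5405479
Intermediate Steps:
x = -534237 (x = -3*(543 + 608*292) = -3*(543 + 177536) = -3*178079 = -534237)
4871242 - x = 4871242 - 1*(-534237) = 4871242 + 534237 = 5405479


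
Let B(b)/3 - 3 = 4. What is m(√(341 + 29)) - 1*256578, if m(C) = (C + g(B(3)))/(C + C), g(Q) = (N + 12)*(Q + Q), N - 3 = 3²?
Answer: -513155/2 + 252*√370/185 ≈ -2.5655e+5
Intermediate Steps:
B(b) = 21 (B(b) = 9 + 3*4 = 9 + 12 = 21)
N = 12 (N = 3 + 3² = 3 + 9 = 12)
g(Q) = 48*Q (g(Q) = (12 + 12)*(Q + Q) = 24*(2*Q) = 48*Q)
m(C) = (1008 + C)/(2*C) (m(C) = (C + 48*21)/(C + C) = (C + 1008)/((2*C)) = (1008 + C)*(1/(2*C)) = (1008 + C)/(2*C))
m(√(341 + 29)) - 1*256578 = (1008 + √(341 + 29))/(2*(√(341 + 29))) - 1*256578 = (1008 + √370)/(2*(√370)) - 256578 = (√370/370)*(1008 + √370)/2 - 256578 = √370*(1008 + √370)/740 - 256578 = -256578 + √370*(1008 + √370)/740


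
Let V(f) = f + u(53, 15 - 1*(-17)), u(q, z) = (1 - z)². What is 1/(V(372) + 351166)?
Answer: 1/352499 ≈ 2.8369e-6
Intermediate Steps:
V(f) = 961 + f (V(f) = f + (-1 + (15 - 1*(-17)))² = f + (-1 + (15 + 17))² = f + (-1 + 32)² = f + 31² = f + 961 = 961 + f)
1/(V(372) + 351166) = 1/((961 + 372) + 351166) = 1/(1333 + 351166) = 1/352499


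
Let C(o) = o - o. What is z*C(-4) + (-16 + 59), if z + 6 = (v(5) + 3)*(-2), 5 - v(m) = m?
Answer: 43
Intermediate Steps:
C(o) = 0
v(m) = 5 - m
z = -12 (z = -6 + ((5 - 1*5) + 3)*(-2) = -6 + ((5 - 5) + 3)*(-2) = -6 + (0 + 3)*(-2) = -6 + 3*(-2) = -6 - 6 = -12)
z*C(-4) + (-16 + 59) = -12*0 + (-16 + 59) = 0 + 43 = 43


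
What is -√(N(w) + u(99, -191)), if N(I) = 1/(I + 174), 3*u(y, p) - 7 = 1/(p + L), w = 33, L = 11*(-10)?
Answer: -√1008092645/20769 ≈ -1.5287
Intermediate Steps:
L = -110
u(y, p) = 7/3 + 1/(3*(-110 + p)) (u(y, p) = 7/3 + 1/(3*(p - 110)) = 7/3 + 1/(3*(-110 + p)))
N(I) = 1/(174 + I)
-√(N(w) + u(99, -191)) = -√(1/(174 + 33) + (-769 + 7*(-191))/(3*(-110 - 191))) = -√(1/207 + (⅓)*(-769 - 1337)/(-301)) = -√(1/207 + (⅓)*(-1/301)*(-2106)) = -√(1/207 + 702/301) = -√(145615/62307) = -√1008092645/20769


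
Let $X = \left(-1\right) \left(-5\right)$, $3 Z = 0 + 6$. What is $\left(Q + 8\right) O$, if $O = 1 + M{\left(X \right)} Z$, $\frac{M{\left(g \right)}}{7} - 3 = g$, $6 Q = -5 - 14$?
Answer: $\frac{3277}{6} \approx 546.17$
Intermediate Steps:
$Q = - \frac{19}{6}$ ($Q = \frac{-5 - 14}{6} = \frac{1}{6} \left(-19\right) = - \frac{19}{6} \approx -3.1667$)
$Z = 2$ ($Z = \frac{0 + 6}{3} = \frac{1}{3} \cdot 6 = 2$)
$X = 5$
$M{\left(g \right)} = 21 + 7 g$
$O = 113$ ($O = 1 + \left(21 + 7 \cdot 5\right) 2 = 1 + \left(21 + 35\right) 2 = 1 + 56 \cdot 2 = 1 + 112 = 113$)
$\left(Q + 8\right) O = \left(- \frac{19}{6} + 8\right) 113 = \frac{29}{6} \cdot 113 = \frac{3277}{6}$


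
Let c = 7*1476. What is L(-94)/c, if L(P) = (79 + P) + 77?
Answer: 31/5166 ≈ 0.0060008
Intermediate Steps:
c = 10332
L(P) = 156 + P
L(-94)/c = (156 - 94)/10332 = 62*(1/10332) = 31/5166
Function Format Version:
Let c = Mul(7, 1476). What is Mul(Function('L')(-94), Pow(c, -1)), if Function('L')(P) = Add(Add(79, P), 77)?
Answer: Rational(31, 5166) ≈ 0.0060008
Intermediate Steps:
c = 10332
Function('L')(P) = Add(156, P)
Mul(Function('L')(-94), Pow(c, -1)) = Mul(Add(156, -94), Pow(10332, -1)) = Mul(62, Rational(1, 10332)) = Rational(31, 5166)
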